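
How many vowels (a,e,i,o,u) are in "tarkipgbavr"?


Input string: 'tarkipgbavr'
Operation: count vowels (a, e, i, o, u)
Scan: s[0]='t', s[1]='a' (vowel), s[2]='r', s[3]='k', s[4]='i' (vowel), s[5]='p', s[6]='g', s[7]='b', s[8]='a' (vowel), s[9]='v', s[10]='r'
Vowels found: 3
Result: 3


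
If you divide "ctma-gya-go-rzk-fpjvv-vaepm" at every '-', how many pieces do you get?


Input string: 'ctma-gya-go-rzk-fpjvv-vaepm'
Delimiter: '-'
Split result: 'ctma', 'gya', 'go', 'rzk', 'fpjvv', 'vaepm'
Number of parts: 6


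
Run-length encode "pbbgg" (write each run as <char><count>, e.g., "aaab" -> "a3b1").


Input: 'pbbgg'
Operation: identify consecutive runs
Runs: 'p' -> p1, 'bb' -> b2, 'gg' -> g2
Encoded: p1b2g2


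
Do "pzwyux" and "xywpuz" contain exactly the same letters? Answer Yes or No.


String 1: 'pzwyux' -> sorted: 'puwxyz'
String 2: 'xywpuz' -> sorted: 'puwxyz'
Compare sorted forms: 'puwxyz' == 'puwxyz'
Anagram: Yes


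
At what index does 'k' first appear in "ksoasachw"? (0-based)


Input string: 'ksoasachw'
Target: 'k'
Scanning left to right: s[0]='k'
First match at index: 0


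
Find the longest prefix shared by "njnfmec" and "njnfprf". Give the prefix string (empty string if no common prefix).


String 1: 'njnfmec'
String 2: 'njnfprf'
Compare position by position:
pos 0: 'n' vs 'n' match
pos 1: 'j' vs 'j' match
pos 2: 'n' vs 'n' match
pos 3: 'f' vs 'f' match
pos 4: 'm' vs 'p' differ -> stop
Longest common prefix: "njnf" (length 4)


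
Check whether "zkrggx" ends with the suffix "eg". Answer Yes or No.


Input string: 'zkrggx'
Suffix to check: 'eg'
Last 2 characters of input: 'gx'
Match: False
Result: No


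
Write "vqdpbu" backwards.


Input string: 'vqdpbu'
Operation: reverse character order
Original order: 'v' -> 'q' -> 'd' -> 'p' -> 'b' -> 'u'
Reversed order: 'u' -> 'b' -> 'p' -> 'd' -> 'q' -> 'v'
Result: ubpdqv


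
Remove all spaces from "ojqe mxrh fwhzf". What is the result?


Input string: 'ojqe mxrh fwhzf'
Operation: remove all spaces
Words: 'ojqe', 'mxrh', 'fwhzf'
Join without spaces: ojqemxrhfwhzf


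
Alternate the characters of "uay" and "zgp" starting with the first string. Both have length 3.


String 1: 'uay'
String 2: 'zgp'
Operation: alternate characters
Pairs: 'u'+'z', 'a'+'g', 'y'+'p'
Result: uzagyp


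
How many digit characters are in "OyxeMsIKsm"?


Input string: 'OyxeMsIKsm'
Operation: count digit characters (0-9)
Scan: 'O', 'y', 'x', 'e', 'M', 's', 'I', 'K', 's', 'm'
Digits found: 0
Result: 0


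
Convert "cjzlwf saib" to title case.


Input string: 'cjzlwf saib'
Operation: capitalize first letter of each word
Word transformations: 'cjzlwf'->'Cjzlwf', 'saib'->'Saib'
Result: Cjzlwf Saib


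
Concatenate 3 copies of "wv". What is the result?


Input string: 'wv'
Operation: repeat 3 times
Concatenation: 'wv' + 'wv' + 'wv'
Result: wvwvwv


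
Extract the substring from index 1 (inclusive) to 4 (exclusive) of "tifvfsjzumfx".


Input string: 'tifvfsjzumfx'
Operation: slice [1:4]
Extract characters: s[1]='i', s[2]='f', s[3]='v'
Result: ifv


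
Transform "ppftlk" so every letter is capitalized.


Input string: 'ppftlk'
Operation: convert each letter to uppercase
Mapping: 'p'->'P', 'p'->'P', 'f'->'F', 't'->'T', 'l'->'L', 'k'->'K'
Result: PPFTLK


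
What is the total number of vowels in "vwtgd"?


Input string: 'vwtgd'
Operation: count vowels (a, e, i, o, u)
Scan: s[0]='v', s[1]='w', s[2]='t', s[3]='g', s[4]='d'
Vowels found: 0
Result: 0


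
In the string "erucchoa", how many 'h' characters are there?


Input string: 'erucchoa'
Target character: 'h'
Scan each position: s[5]='h'
Matches found at indices: 5
Total: 1


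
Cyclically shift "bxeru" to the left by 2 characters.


Input: 'bxeru', shift = 2
Operation: split at index 2 and swap parts
Front part s[0:2] = 'bx'
Back part s[2:] = 'eru'
Rotated = back + front = 'eru' + 'bx'
Result: erubx


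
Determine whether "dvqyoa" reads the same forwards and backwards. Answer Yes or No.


Input string: 'dvqyoa'
Reversed: 'aoyqvd'
Compare pairs: s[0]='d' vs s[5]='a' (mismatch), s[1]='v' vs s[4]='o' (mismatch), s[2]='q' vs s[3]='y' (mismatch)
Palindrome: No


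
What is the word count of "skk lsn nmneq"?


Input string: 'skk lsn nmneq'
Operation: split by spaces
Words found: 'skk', 'lsn', 'nmneq'
Word count: 3


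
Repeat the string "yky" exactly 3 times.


Input string: 'yky'
Operation: repeat 3 times
Concatenation: 'yky' + 'yky' + 'yky'
Result: ykyykyyky


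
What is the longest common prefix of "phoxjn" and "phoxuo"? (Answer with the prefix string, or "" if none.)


String 1: 'phoxjn'
String 2: 'phoxuo'
Compare position by position:
pos 0: 'p' vs 'p' match
pos 1: 'h' vs 'h' match
pos 2: 'o' vs 'o' match
pos 3: 'x' vs 'x' match
pos 4: 'j' vs 'u' differ -> stop
Longest common prefix: "phox" (length 4)


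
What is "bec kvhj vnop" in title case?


Input string: 'bec kvhj vnop'
Operation: capitalize first letter of each word
Word transformations: 'bec'->'Bec', 'kvhj'->'Kvhj', 'vnop'->'Vnop'
Result: Bec Kvhj Vnop


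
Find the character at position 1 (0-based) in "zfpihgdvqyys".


Input string: 'zfpihgdvqyys'
Operation: get character at index 1
Index mapping: s[0]='z', s[1]='f'
Result: 'f'


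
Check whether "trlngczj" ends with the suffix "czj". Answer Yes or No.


Input string: 'trlngczj'
Suffix to check: 'czj'
Last 3 characters of input: 'czj'
Match: True
Result: Yes


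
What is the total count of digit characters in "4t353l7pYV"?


Input string: '4t353l7pYV'
Operation: count digit characters (0-9)
Scan: '4'(digit), 't', '3'(digit), '5'(digit), '3'(digit), 'l', '7'(digit), 'p', 'Y', 'V'
Digits found: 5
Result: 5


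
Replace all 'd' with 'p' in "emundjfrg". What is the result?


Input string: 'emundjfrg'
Operation: replace 'd' with 'p'
Positions of 'd': 4
After replacement: emunpjfrg


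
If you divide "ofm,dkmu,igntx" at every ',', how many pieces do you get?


Input string: 'ofm,dkmu,igntx'
Delimiter: ','
Split result: 'ofm', 'dkmu', 'igntx'
Number of parts: 3


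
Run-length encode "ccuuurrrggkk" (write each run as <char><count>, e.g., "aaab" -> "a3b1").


Input: 'ccuuurrrggkk'
Operation: identify consecutive runs
Runs: 'cc' -> c2, 'uuu' -> u3, 'rrr' -> r3, 'gg' -> g2, 'kk' -> k2
Encoded: c2u3r3g2k2


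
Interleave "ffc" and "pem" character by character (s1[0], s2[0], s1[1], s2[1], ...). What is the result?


String 1: 'ffc'
String 2: 'pem'
Operation: alternate characters
Pairs: 'f'+'p', 'f'+'e', 'c'+'m'
Result: fpfecm


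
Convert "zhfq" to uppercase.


Input string: 'zhfq'
Operation: convert each letter to uppercase
Mapping: 'z'->'Z', 'h'->'H', 'f'->'F', 'q'->'Q'
Result: ZHFQ


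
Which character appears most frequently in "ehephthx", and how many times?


Input: 'ehephthx'
Operation: tally each character
Counts: 'e':2, 'h':3, 'p':1, 't':1, 'x':1
Maximum: 'h' appears 3 times


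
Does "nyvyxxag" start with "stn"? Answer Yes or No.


Input string: 'nyvyxxag'
Prefix to check: 'stn'
First 3 characters of input: 'nyv'
Match: False
Result: No


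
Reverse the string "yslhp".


Input string: 'yslhp'
Operation: reverse character order
Original order: 'y' -> 's' -> 'l' -> 'h' -> 'p'
Reversed order: 'p' -> 'h' -> 'l' -> 's' -> 'y'
Result: phlsy


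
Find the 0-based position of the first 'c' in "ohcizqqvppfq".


Input string: 'ohcizqqvppfq'
Target: 'c'
Scanning left to right: s[0]='o', s[1]='h', s[2]='c'
First match at index: 2


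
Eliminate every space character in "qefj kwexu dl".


Input string: 'qefj kwexu dl'
Operation: remove all spaces
Words: 'qefj', 'kwexu', 'dl'
Join without spaces: qefjkwexudl


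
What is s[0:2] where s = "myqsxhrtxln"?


Input string: 'myqsxhrtxln'
Operation: slice [0:2]
Extract characters: s[0]='m', s[1]='y'
Result: my


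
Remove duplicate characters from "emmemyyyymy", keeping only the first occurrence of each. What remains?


Input: 'emmemyyyymy'
Operation: keep first occurrence of each character
Scan: s[0]='e' new -> keep; s[1]='m' new -> keep; s[2]='m' seen -> skip; s[3]='e' seen -> skip; s[4]='m' seen -> skip; s[5]='y' new -> keep; s[6]='y' seen -> skip; s[7]='y' seen -> skip; s[8]='y' seen -> skip; s[9]='m' seen -> skip; s[10]='y' seen -> skip
Result: emy


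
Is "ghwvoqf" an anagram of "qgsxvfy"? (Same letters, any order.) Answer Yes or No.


String 1: 'qgsxvfy' -> sorted: 'fgqsvxy'
String 2: 'ghwvoqf' -> sorted: 'fghoqvw'
Compare sorted forms: 'fgqsvxy' != 'fghoqvw'
Anagram: No


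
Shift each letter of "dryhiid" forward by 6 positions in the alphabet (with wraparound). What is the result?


Input: 'dryhiid', shift = 6
Operation: for each letter, (position + 6) mod 26
Mapping: 'd'(3+6=9)->'j', 'r'(17+6=23)->'x', 'y'(24+6=30, 30 mod 26=4)->'e', 'h'(7+6=13)->'n', 'i'(8+6=14)->'o', 'i'(8+6=14)->'o', 'd'(3+6=9)->'j'
Result: jxenooj


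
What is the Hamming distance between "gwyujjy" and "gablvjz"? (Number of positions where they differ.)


String 1: 'gwyujjy'
String 2: 'gablvjz'
Compare each position: pos 0: 'g'=='g', pos 1: 'w'!='a', pos 2: 'y'!='b', pos 3: 'u'!='l', pos 4: 'j'!='v', pos 5: 'j'=='j', pos 6: 'y'!='z'
Differing positions: 5
Hamming distance: 5


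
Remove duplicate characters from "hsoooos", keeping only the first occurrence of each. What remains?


Input: 'hsoooos'
Operation: keep first occurrence of each character
Scan: s[0]='h' new -> keep; s[1]='s' new -> keep; s[2]='o' new -> keep; s[3]='o' seen -> skip; s[4]='o' seen -> skip; s[5]='o' seen -> skip; s[6]='s' seen -> skip
Result: hso


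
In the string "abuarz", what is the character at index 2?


Input string: 'abuarz'
Operation: get character at index 2
Index mapping: s[0]='a', s[1]='b', s[2]='u'
Result: 'u'


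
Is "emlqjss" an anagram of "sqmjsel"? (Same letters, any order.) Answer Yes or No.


String 1: 'sqmjsel' -> sorted: 'ejlmqss'
String 2: 'emlqjss' -> sorted: 'ejlmqss'
Compare sorted forms: 'ejlmqss' == 'ejlmqss'
Anagram: Yes


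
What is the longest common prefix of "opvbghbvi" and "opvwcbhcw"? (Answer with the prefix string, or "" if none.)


String 1: 'opvbghbvi'
String 2: 'opvwcbhcw'
Compare position by position:
pos 0: 'o' vs 'o' match
pos 1: 'p' vs 'p' match
pos 2: 'v' vs 'v' match
pos 3: 'b' vs 'w' differ -> stop
Longest common prefix: "opv" (length 3)


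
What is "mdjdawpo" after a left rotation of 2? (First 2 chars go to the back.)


Input: 'mdjdawpo', shift = 2
Operation: split at index 2 and swap parts
Front part s[0:2] = 'md'
Back part s[2:] = 'jdawpo'
Rotated = back + front = 'jdawpo' + 'md'
Result: jdawpomd


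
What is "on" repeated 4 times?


Input string: 'on'
Operation: repeat 4 times
Concatenation: 'on' + 'on' + 'on' + 'on'
Result: onononon


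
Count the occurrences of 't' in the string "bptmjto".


Input string: 'bptmjto'
Target character: 't'
Scan each position: s[2]='t', s[5]='t'
Matches found at indices: 2, 5
Total: 2


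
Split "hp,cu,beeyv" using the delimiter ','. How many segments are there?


Input string: 'hp,cu,beeyv'
Delimiter: ','
Split result: 'hp', 'cu', 'beeyv'
Number of parts: 3


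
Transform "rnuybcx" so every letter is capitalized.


Input string: 'rnuybcx'
Operation: convert each letter to uppercase
Mapping: 'r'->'R', 'n'->'N', 'u'->'U', 'y'->'Y', 'b'->'B', 'c'->'C', 'x'->'X'
Result: RNUYBCX


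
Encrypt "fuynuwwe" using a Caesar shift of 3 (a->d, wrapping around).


Input: 'fuynuwwe', shift = 3
Operation: for each letter, (position + 3) mod 26
Mapping: 'f'(5+3=8)->'i', 'u'(20+3=23)->'x', 'y'(24+3=27, 27 mod 26=1)->'b', 'n'(13+3=16)->'q', 'u'(20+3=23)->'x', 'w'(22+3=25)->'z', 'w'(22+3=25)->'z', 'e'(4+3=7)->'h'
Result: ixbqxzzh


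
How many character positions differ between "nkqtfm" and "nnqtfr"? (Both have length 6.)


String 1: 'nkqtfm'
String 2: 'nnqtfr'
Compare each position: pos 0: 'n'=='n', pos 1: 'k'!='n', pos 2: 'q'=='q', pos 3: 't'=='t', pos 4: 'f'=='f', pos 5: 'm'!='r'
Differing positions: 2
Hamming distance: 2


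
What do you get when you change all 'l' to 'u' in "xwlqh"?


Input string: 'xwlqh'
Operation: replace 'l' with 'u'
Positions of 'l': 2
After replacement: xwuqh


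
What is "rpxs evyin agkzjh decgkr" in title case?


Input string: 'rpxs evyin agkzjh decgkr'
Operation: capitalize first letter of each word
Word transformations: 'rpxs'->'Rpxs', 'evyin'->'Evyin', 'agkzjh'->'Agkzjh', 'decgkr'->'Decgkr'
Result: Rpxs Evyin Agkzjh Decgkr


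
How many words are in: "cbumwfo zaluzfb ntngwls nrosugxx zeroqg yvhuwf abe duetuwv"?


Input string: 'cbumwfo zaluzfb ntngwls nrosugxx zeroqg yvhuwf abe duetuwv'
Operation: split by spaces
Words found: 'cbumwfo', 'zaluzfb', 'ntngwls', 'nrosugxx', 'zeroqg', 'yvhuwf', 'abe', 'duetuwv'
Word count: 8


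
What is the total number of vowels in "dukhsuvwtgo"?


Input string: 'dukhsuvwtgo'
Operation: count vowels (a, e, i, o, u)
Scan: s[0]='d', s[1]='u' (vowel), s[2]='k', s[3]='h', s[4]='s', s[5]='u' (vowel), s[6]='v', s[7]='w', s[8]='t', s[9]='g', s[10]='o' (vowel)
Vowels found: 3
Result: 3


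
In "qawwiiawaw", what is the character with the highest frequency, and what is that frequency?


Input: 'qawwiiawaw'
Operation: tally each character
Counts: 'a':3, 'i':2, 'q':1, 'w':4
Maximum: 'w' appears 4 times


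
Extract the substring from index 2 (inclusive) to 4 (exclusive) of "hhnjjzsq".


Input string: 'hhnjjzsq'
Operation: slice [2:4]
Extract characters: s[2]='n', s[3]='j'
Result: nj


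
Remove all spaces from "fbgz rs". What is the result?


Input string: 'fbgz rs'
Operation: remove all spaces
Words: 'fbgz', 'rs'
Join without spaces: fbgzrs


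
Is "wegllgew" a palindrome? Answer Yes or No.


Input string: 'wegllgew'
Reversed: 'wegllgew'
Compare pairs: s[0]='w' vs s[7]='w' (match), s[1]='e' vs s[6]='e' (match), s[2]='g' vs s[5]='g' (match), s[3]='l' vs s[4]='l' (match)
Palindrome: Yes


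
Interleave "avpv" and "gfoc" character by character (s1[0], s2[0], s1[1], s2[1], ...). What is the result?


String 1: 'avpv'
String 2: 'gfoc'
Operation: alternate characters
Pairs: 'a'+'g', 'v'+'f', 'p'+'o', 'v'+'c'
Result: agvfpovc


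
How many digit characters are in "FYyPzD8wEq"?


Input string: 'FYyPzD8wEq'
Operation: count digit characters (0-9)
Scan: 'F', 'Y', 'y', 'P', 'z', 'D', '8'(digit), 'w', 'E', 'q'
Digits found: 1
Result: 1


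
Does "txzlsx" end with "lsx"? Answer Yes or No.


Input string: 'txzlsx'
Suffix to check: 'lsx'
Last 3 characters of input: 'lsx'
Match: True
Result: Yes


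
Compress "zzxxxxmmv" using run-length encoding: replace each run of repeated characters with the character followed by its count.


Input: 'zzxxxxmmv'
Operation: identify consecutive runs
Runs: 'zz' -> z2, 'xxxx' -> x4, 'mm' -> m2, 'v' -> v1
Encoded: z2x4m2v1


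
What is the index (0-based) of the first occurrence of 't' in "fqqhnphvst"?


Input string: 'fqqhnphvst'
Target: 't'
Scanning left to right: s[0]='f', s[1]='q', s[2]='q', s[3]='h', s[4]='n', s[5]='p', s[6]='h', s[7]='v', s[8]='s', s[9]='t'
First match at index: 9


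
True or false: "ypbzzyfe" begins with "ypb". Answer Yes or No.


Input string: 'ypbzzyfe'
Prefix to check: 'ypb'
First 3 characters of input: 'ypb'
Match: True
Result: Yes


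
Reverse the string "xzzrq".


Input string: 'xzzrq'
Operation: reverse character order
Original order: 'x' -> 'z' -> 'z' -> 'r' -> 'q'
Reversed order: 'q' -> 'r' -> 'z' -> 'z' -> 'x'
Result: qrzzx


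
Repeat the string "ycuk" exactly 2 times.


Input string: 'ycuk'
Operation: repeat 2 times
Concatenation: 'ycuk' + 'ycuk'
Result: ycukycuk


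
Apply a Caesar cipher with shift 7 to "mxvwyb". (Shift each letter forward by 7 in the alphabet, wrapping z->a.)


Input: 'mxvwyb', shift = 7
Operation: for each letter, (position + 7) mod 26
Mapping: 'm'(12+7=19)->'t', 'x'(23+7=30, 30 mod 26=4)->'e', 'v'(21+7=28, 28 mod 26=2)->'c', 'w'(22+7=29, 29 mod 26=3)->'d', 'y'(24+7=31, 31 mod 26=5)->'f', 'b'(1+7=8)->'i'
Result: tecdfi


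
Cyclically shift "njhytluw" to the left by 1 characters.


Input: 'njhytluw', shift = 1
Operation: split at index 1 and swap parts
Front part s[0:1] = 'n'
Back part s[1:] = 'jhytluw'
Rotated = back + front = 'jhytluw' + 'n'
Result: jhytluwn


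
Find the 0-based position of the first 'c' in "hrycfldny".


Input string: 'hrycfldny'
Target: 'c'
Scanning left to right: s[0]='h', s[1]='r', s[2]='y', s[3]='c'
First match at index: 3


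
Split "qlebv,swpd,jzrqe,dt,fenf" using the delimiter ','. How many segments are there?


Input string: 'qlebv,swpd,jzrqe,dt,fenf'
Delimiter: ','
Split result: 'qlebv', 'swpd', 'jzrqe', 'dt', 'fenf'
Number of parts: 5


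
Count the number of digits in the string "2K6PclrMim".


Input string: '2K6PclrMim'
Operation: count digit characters (0-9)
Scan: '2'(digit), 'K', '6'(digit), 'P', 'c', 'l', 'r', 'M', 'i', 'm'
Digits found: 2
Result: 2


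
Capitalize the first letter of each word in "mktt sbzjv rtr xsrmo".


Input string: 'mktt sbzjv rtr xsrmo'
Operation: capitalize first letter of each word
Word transformations: 'mktt'->'Mktt', 'sbzjv'->'Sbzjv', 'rtr'->'Rtr', 'xsrmo'->'Xsrmo'
Result: Mktt Sbzjv Rtr Xsrmo


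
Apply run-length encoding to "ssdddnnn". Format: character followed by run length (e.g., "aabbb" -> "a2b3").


Input: 'ssdddnnn'
Operation: identify consecutive runs
Runs: 'ss' -> s2, 'ddd' -> d3, 'nnn' -> n3
Encoded: s2d3n3


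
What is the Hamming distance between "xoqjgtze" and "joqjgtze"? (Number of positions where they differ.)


String 1: 'xoqjgtze'
String 2: 'joqjgtze'
Compare each position: pos 0: 'x'!='j', pos 1: 'o'=='o', pos 2: 'q'=='q', pos 3: 'j'=='j', pos 4: 'g'=='g', pos 5: 't'=='t', pos 6: 'z'=='z', pos 7: 'e'=='e'
Differing positions: 1
Hamming distance: 1


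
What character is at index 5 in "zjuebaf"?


Input string: 'zjuebaf'
Operation: get character at index 5
Index mapping: s[0]='z', s[1]='j', s[2]='u', s[3]='e', s[4]='b', s[5]='a'
Result: 'a'


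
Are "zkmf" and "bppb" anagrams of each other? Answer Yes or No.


String 1: 'zkmf' -> sorted: 'fkmz'
String 2: 'bppb' -> sorted: 'bbpp'
Compare sorted forms: 'fkmz' != 'bbpp'
Anagram: No


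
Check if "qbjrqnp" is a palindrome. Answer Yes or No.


Input string: 'qbjrqnp'
Reversed: 'pnqrjbq'
Compare pairs: s[0]='q' vs s[6]='p' (mismatch), s[1]='b' vs s[5]='n' (mismatch), s[2]='j' vs s[4]='q' (mismatch)
Palindrome: No


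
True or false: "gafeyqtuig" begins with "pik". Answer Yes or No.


Input string: 'gafeyqtuig'
Prefix to check: 'pik'
First 3 characters of input: 'gaf'
Match: False
Result: No


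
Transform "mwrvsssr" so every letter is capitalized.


Input string: 'mwrvsssr'
Operation: convert each letter to uppercase
Mapping: 'm'->'M', 'w'->'W', 'r'->'R', 'v'->'V', 's'->'S', 's'->'S', 's'->'S', 'r'->'R'
Result: MWRVSSSR


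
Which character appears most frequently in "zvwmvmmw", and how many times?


Input: 'zvwmvmmw'
Operation: tally each character
Counts: 'm':3, 'v':2, 'w':2, 'z':1
Maximum: 'm' appears 3 times


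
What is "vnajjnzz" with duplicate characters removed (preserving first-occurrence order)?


Input: 'vnajjnzz'
Operation: keep first occurrence of each character
Scan: s[0]='v' new -> keep; s[1]='n' new -> keep; s[2]='a' new -> keep; s[3]='j' new -> keep; s[4]='j' seen -> skip; s[5]='n' seen -> skip; s[6]='z' new -> keep; s[7]='z' seen -> skip
Result: vnajz


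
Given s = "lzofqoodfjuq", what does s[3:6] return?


Input string: 'lzofqoodfjuq'
Operation: slice [3:6]
Extract characters: s[3]='f', s[4]='q', s[5]='o'
Result: fqo


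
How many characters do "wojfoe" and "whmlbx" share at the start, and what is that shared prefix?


String 1: 'wojfoe'
String 2: 'whmlbx'
Compare position by position:
pos 0: 'w' vs 'w' match
pos 1: 'o' vs 'h' differ -> stop
Longest common prefix: "w" (length 1)


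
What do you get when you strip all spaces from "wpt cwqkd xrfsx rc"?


Input string: 'wpt cwqkd xrfsx rc'
Operation: remove all spaces
Words: 'wpt', 'cwqkd', 'xrfsx', 'rc'
Join without spaces: wptcwqkdxrfsxrc


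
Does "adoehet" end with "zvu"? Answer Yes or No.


Input string: 'adoehet'
Suffix to check: 'zvu'
Last 3 characters of input: 'het'
Match: False
Result: No


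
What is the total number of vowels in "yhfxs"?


Input string: 'yhfxs'
Operation: count vowels (a, e, i, o, u)
Scan: s[0]='y', s[1]='h', s[2]='f', s[3]='x', s[4]='s'
Vowels found: 0
Result: 0


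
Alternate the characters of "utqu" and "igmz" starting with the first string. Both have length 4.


String 1: 'utqu'
String 2: 'igmz'
Operation: alternate characters
Pairs: 'u'+'i', 't'+'g', 'q'+'m', 'u'+'z'
Result: uitgqmuz


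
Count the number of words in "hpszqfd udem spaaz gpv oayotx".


Input string: 'hpszqfd udem spaaz gpv oayotx'
Operation: split by spaces
Words found: 'hpszqfd', 'udem', 'spaaz', 'gpv', 'oayotx'
Word count: 5


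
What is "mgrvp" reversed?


Input string: 'mgrvp'
Operation: reverse character order
Original order: 'm' -> 'g' -> 'r' -> 'v' -> 'p'
Reversed order: 'p' -> 'v' -> 'r' -> 'g' -> 'm'
Result: pvrgm


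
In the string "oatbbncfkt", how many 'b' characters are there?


Input string: 'oatbbncfkt'
Target character: 'b'
Scan each position: s[3]='b', s[4]='b'
Matches found at indices: 3, 4
Total: 2


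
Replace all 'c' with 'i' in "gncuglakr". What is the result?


Input string: 'gncuglakr'
Operation: replace 'c' with 'i'
Positions of 'c': 2
After replacement: gniuglakr


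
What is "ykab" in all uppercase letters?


Input string: 'ykab'
Operation: convert each letter to uppercase
Mapping: 'y'->'Y', 'k'->'K', 'a'->'A', 'b'->'B'
Result: YKAB


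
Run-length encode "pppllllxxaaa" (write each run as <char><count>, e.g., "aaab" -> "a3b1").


Input: 'pppllllxxaaa'
Operation: identify consecutive runs
Runs: 'ppp' -> p3, 'llll' -> l4, 'xx' -> x2, 'aaa' -> a3
Encoded: p3l4x2a3


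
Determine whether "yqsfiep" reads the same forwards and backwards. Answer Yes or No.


Input string: 'yqsfiep'
Reversed: 'peifsqy'
Compare pairs: s[0]='y' vs s[6]='p' (mismatch), s[1]='q' vs s[5]='e' (mismatch), s[2]='s' vs s[4]='i' (mismatch)
Palindrome: No


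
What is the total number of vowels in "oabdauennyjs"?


Input string: 'oabdauennyjs'
Operation: count vowels (a, e, i, o, u)
Scan: s[0]='o' (vowel), s[1]='a' (vowel), s[2]='b', s[3]='d', s[4]='a' (vowel), s[5]='u' (vowel), s[6]='e' (vowel), s[7]='n', s[8]='n', s[9]='y', s[10]='j', s[11]='s'
Vowels found: 5
Result: 5


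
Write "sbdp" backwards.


Input string: 'sbdp'
Operation: reverse character order
Original order: 's' -> 'b' -> 'd' -> 'p'
Reversed order: 'p' -> 'd' -> 'b' -> 's'
Result: pdbs


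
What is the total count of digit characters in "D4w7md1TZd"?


Input string: 'D4w7md1TZd'
Operation: count digit characters (0-9)
Scan: 'D', '4'(digit), 'w', '7'(digit), 'm', 'd', '1'(digit), 'T', 'Z', 'd'
Digits found: 3
Result: 3


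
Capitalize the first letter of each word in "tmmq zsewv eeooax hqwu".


Input string: 'tmmq zsewv eeooax hqwu'
Operation: capitalize first letter of each word
Word transformations: 'tmmq'->'Tmmq', 'zsewv'->'Zsewv', 'eeooax'->'Eeooax', 'hqwu'->'Hqwu'
Result: Tmmq Zsewv Eeooax Hqwu


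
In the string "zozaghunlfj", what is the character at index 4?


Input string: 'zozaghunlfj'
Operation: get character at index 4
Index mapping: s[0]='z', s[1]='o', s[2]='z', s[3]='a', s[4]='g'
Result: 'g'


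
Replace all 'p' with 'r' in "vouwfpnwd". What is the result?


Input string: 'vouwfpnwd'
Operation: replace 'p' with 'r'
Positions of 'p': 5
After replacement: vouwfrnwd


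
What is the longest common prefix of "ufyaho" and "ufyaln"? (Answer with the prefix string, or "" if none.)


String 1: 'ufyaho'
String 2: 'ufyaln'
Compare position by position:
pos 0: 'u' vs 'u' match
pos 1: 'f' vs 'f' match
pos 2: 'y' vs 'y' match
pos 3: 'a' vs 'a' match
pos 4: 'h' vs 'l' differ -> stop
Longest common prefix: "ufya" (length 4)


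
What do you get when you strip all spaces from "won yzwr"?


Input string: 'won yzwr'
Operation: remove all spaces
Words: 'won', 'yzwr'
Join without spaces: wonyzwr


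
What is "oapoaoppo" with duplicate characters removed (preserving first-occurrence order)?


Input: 'oapoaoppo'
Operation: keep first occurrence of each character
Scan: s[0]='o' new -> keep; s[1]='a' new -> keep; s[2]='p' new -> keep; s[3]='o' seen -> skip; s[4]='a' seen -> skip; s[5]='o' seen -> skip; s[6]='p' seen -> skip; s[7]='p' seen -> skip; s[8]='o' seen -> skip
Result: oap


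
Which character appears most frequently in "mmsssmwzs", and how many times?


Input: 'mmsssmwzs'
Operation: tally each character
Counts: 'm':3, 's':4, 'w':1, 'z':1
Maximum: 's' appears 4 times


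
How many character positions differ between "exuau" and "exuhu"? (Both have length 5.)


String 1: 'exuau'
String 2: 'exuhu'
Compare each position: pos 0: 'e'=='e', pos 1: 'x'=='x', pos 2: 'u'=='u', pos 3: 'a'!='h', pos 4: 'u'=='u'
Differing positions: 1
Hamming distance: 1


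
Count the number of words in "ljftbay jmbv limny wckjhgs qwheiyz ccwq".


Input string: 'ljftbay jmbv limny wckjhgs qwheiyz ccwq'
Operation: split by spaces
Words found: 'ljftbay', 'jmbv', 'limny', 'wckjhgs', 'qwheiyz', 'ccwq'
Word count: 6


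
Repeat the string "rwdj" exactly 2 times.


Input string: 'rwdj'
Operation: repeat 2 times
Concatenation: 'rwdj' + 'rwdj'
Result: rwdjrwdj


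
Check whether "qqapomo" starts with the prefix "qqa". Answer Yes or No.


Input string: 'qqapomo'
Prefix to check: 'qqa'
First 3 characters of input: 'qqa'
Match: True
Result: Yes


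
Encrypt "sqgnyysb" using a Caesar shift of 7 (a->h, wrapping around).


Input: 'sqgnyysb', shift = 7
Operation: for each letter, (position + 7) mod 26
Mapping: 's'(18+7=25)->'z', 'q'(16+7=23)->'x', 'g'(6+7=13)->'n', 'n'(13+7=20)->'u', 'y'(24+7=31, 31 mod 26=5)->'f', 'y'(24+7=31, 31 mod 26=5)->'f', 's'(18+7=25)->'z', 'b'(1+7=8)->'i'
Result: zxnuffzi


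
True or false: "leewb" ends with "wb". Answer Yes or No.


Input string: 'leewb'
Suffix to check: 'wb'
Last 2 characters of input: 'wb'
Match: True
Result: Yes


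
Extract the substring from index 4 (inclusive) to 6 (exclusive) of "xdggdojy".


Input string: 'xdggdojy'
Operation: slice [4:6]
Extract characters: s[4]='d', s[5]='o'
Result: do


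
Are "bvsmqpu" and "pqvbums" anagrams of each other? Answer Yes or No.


String 1: 'bvsmqpu' -> sorted: 'bmpqsuv'
String 2: 'pqvbums' -> sorted: 'bmpqsuv'
Compare sorted forms: 'bmpqsuv' == 'bmpqsuv'
Anagram: Yes


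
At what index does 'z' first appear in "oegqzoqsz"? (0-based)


Input string: 'oegqzoqsz'
Target: 'z'
Scanning left to right: s[0]='o', s[1]='e', s[2]='g', s[3]='q', s[4]='z'
First match at index: 4


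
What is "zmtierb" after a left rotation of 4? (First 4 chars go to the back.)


Input: 'zmtierb', shift = 4
Operation: split at index 4 and swap parts
Front part s[0:4] = 'zmti'
Back part s[4:] = 'erb'
Rotated = back + front = 'erb' + 'zmti'
Result: erbzmti


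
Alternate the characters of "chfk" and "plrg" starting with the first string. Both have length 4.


String 1: 'chfk'
String 2: 'plrg'
Operation: alternate characters
Pairs: 'c'+'p', 'h'+'l', 'f'+'r', 'k'+'g'
Result: cphlfrkg


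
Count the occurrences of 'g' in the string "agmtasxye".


Input string: 'agmtasxye'
Target character: 'g'
Scan each position: s[1]='g'
Matches found at indices: 1
Total: 1


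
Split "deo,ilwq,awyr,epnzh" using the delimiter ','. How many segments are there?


Input string: 'deo,ilwq,awyr,epnzh'
Delimiter: ','
Split result: 'deo', 'ilwq', 'awyr', 'epnzh'
Number of parts: 4


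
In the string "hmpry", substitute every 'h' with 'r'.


Input string: 'hmpry'
Operation: replace 'h' with 'r'
Positions of 'h': 0
After replacement: rmpry


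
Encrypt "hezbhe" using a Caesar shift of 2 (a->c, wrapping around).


Input: 'hezbhe', shift = 2
Operation: for each letter, (position + 2) mod 26
Mapping: 'h'(7+2=9)->'j', 'e'(4+2=6)->'g', 'z'(25+2=27, 27 mod 26=1)->'b', 'b'(1+2=3)->'d', 'h'(7+2=9)->'j', 'e'(4+2=6)->'g'
Result: jgbdjg


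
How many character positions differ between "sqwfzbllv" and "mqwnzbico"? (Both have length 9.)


String 1: 'sqwfzbllv'
String 2: 'mqwnzbico'
Compare each position: pos 0: 's'!='m', pos 1: 'q'=='q', pos 2: 'w'=='w', pos 3: 'f'!='n', pos 4: 'z'=='z', pos 5: 'b'=='b', pos 6: 'l'!='i', pos 7: 'l'!='c', pos 8: 'v'!='o'
Differing positions: 5
Hamming distance: 5


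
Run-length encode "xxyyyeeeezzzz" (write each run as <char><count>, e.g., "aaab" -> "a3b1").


Input: 'xxyyyeeeezzzz'
Operation: identify consecutive runs
Runs: 'xx' -> x2, 'yyy' -> y3, 'eeee' -> e4, 'zzzz' -> z4
Encoded: x2y3e4z4


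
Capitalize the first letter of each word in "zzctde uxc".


Input string: 'zzctde uxc'
Operation: capitalize first letter of each word
Word transformations: 'zzctde'->'Zzctde', 'uxc'->'Uxc'
Result: Zzctde Uxc


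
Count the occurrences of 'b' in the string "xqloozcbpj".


Input string: 'xqloozcbpj'
Target character: 'b'
Scan each position: s[7]='b'
Matches found at indices: 7
Total: 1


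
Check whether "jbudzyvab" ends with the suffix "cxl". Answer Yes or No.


Input string: 'jbudzyvab'
Suffix to check: 'cxl'
Last 3 characters of input: 'vab'
Match: False
Result: No


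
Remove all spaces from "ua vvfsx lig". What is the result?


Input string: 'ua vvfsx lig'
Operation: remove all spaces
Words: 'ua', 'vvfsx', 'lig'
Join without spaces: uavvfsxlig


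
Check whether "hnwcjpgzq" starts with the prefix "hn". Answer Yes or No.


Input string: 'hnwcjpgzq'
Prefix to check: 'hn'
First 2 characters of input: 'hn'
Match: True
Result: Yes


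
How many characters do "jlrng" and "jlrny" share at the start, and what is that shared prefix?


String 1: 'jlrng'
String 2: 'jlrny'
Compare position by position:
pos 0: 'j' vs 'j' match
pos 1: 'l' vs 'l' match
pos 2: 'r' vs 'r' match
pos 3: 'n' vs 'n' match
pos 4: 'g' vs 'y' differ -> stop
Longest common prefix: "jlrn" (length 4)


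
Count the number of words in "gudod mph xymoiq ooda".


Input string: 'gudod mph xymoiq ooda'
Operation: split by spaces
Words found: 'gudod', 'mph', 'xymoiq', 'ooda'
Word count: 4


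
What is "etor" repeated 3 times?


Input string: 'etor'
Operation: repeat 3 times
Concatenation: 'etor' + 'etor' + 'etor'
Result: etoretoretor


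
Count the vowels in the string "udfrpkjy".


Input string: 'udfrpkjy'
Operation: count vowels (a, e, i, o, u)
Scan: s[0]='u' (vowel), s[1]='d', s[2]='f', s[3]='r', s[4]='p', s[5]='k', s[6]='j', s[7]='y'
Vowels found: 1
Result: 1


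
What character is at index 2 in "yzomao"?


Input string: 'yzomao'
Operation: get character at index 2
Index mapping: s[0]='y', s[1]='z', s[2]='o'
Result: 'o'


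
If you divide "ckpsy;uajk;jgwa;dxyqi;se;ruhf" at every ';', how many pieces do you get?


Input string: 'ckpsy;uajk;jgwa;dxyqi;se;ruhf'
Delimiter: ';'
Split result: 'ckpsy', 'uajk', 'jgwa', 'dxyqi', 'se', 'ruhf'
Number of parts: 6


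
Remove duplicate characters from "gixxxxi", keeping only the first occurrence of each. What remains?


Input: 'gixxxxi'
Operation: keep first occurrence of each character
Scan: s[0]='g' new -> keep; s[1]='i' new -> keep; s[2]='x' new -> keep; s[3]='x' seen -> skip; s[4]='x' seen -> skip; s[5]='x' seen -> skip; s[6]='i' seen -> skip
Result: gix


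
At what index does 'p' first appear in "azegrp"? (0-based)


Input string: 'azegrp'
Target: 'p'
Scanning left to right: s[0]='a', s[1]='z', s[2]='e', s[3]='g', s[4]='r', s[5]='p'
First match at index: 5


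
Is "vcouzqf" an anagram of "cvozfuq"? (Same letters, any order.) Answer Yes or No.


String 1: 'cvozfuq' -> sorted: 'cfoquvz'
String 2: 'vcouzqf' -> sorted: 'cfoquvz'
Compare sorted forms: 'cfoquvz' == 'cfoquvz'
Anagram: Yes


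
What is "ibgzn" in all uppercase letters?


Input string: 'ibgzn'
Operation: convert each letter to uppercase
Mapping: 'i'->'I', 'b'->'B', 'g'->'G', 'z'->'Z', 'n'->'N'
Result: IBGZN


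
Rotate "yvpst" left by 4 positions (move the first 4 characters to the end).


Input: 'yvpst', shift = 4
Operation: split at index 4 and swap parts
Front part s[0:4] = 'yvps'
Back part s[4:] = 't'
Rotated = back + front = 't' + 'yvps'
Result: tyvps


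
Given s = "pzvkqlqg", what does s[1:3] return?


Input string: 'pzvkqlqg'
Operation: slice [1:3]
Extract characters: s[1]='z', s[2]='v'
Result: zv


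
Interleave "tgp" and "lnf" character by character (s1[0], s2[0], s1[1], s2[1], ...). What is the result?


String 1: 'tgp'
String 2: 'lnf'
Operation: alternate characters
Pairs: 't'+'l', 'g'+'n', 'p'+'f'
Result: tlgnpf


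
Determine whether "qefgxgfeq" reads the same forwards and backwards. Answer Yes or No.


Input string: 'qefgxgfeq'
Reversed: 'qefgxgfeq'
Compare pairs: s[0]='q' vs s[8]='q' (match), s[1]='e' vs s[7]='e' (match), s[2]='f' vs s[6]='f' (match), s[3]='g' vs s[5]='g' (match)
Palindrome: Yes


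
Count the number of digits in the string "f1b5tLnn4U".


Input string: 'f1b5tLnn4U'
Operation: count digit characters (0-9)
Scan: 'f', '1'(digit), 'b', '5'(digit), 't', 'L', 'n', 'n', '4'(digit), 'U'
Digits found: 3
Result: 3


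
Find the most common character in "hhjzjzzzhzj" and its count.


Input: 'hhjzjzzzhzj'
Operation: tally each character
Counts: 'h':3, 'j':3, 'z':5
Maximum: 'z' appears 5 times


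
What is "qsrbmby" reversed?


Input string: 'qsrbmby'
Operation: reverse character order
Original order: 'q' -> 's' -> 'r' -> 'b' -> 'm' -> 'b' -> 'y'
Reversed order: 'y' -> 'b' -> 'm' -> 'b' -> 'r' -> 's' -> 'q'
Result: ybmbrsq


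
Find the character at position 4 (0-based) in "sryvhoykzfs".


Input string: 'sryvhoykzfs'
Operation: get character at index 4
Index mapping: s[0]='s', s[1]='r', s[2]='y', s[3]='v', s[4]='h'
Result: 'h'


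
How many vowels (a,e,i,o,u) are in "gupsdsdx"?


Input string: 'gupsdsdx'
Operation: count vowels (a, e, i, o, u)
Scan: s[0]='g', s[1]='u' (vowel), s[2]='p', s[3]='s', s[4]='d', s[5]='s', s[6]='d', s[7]='x'
Vowels found: 1
Result: 1


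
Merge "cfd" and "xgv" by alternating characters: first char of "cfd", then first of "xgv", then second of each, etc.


String 1: 'cfd'
String 2: 'xgv'
Operation: alternate characters
Pairs: 'c'+'x', 'f'+'g', 'd'+'v'
Result: cxfgdv


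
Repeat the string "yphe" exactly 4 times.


Input string: 'yphe'
Operation: repeat 4 times
Concatenation: 'yphe' + 'yphe' + 'yphe' + 'yphe'
Result: ypheypheypheyphe


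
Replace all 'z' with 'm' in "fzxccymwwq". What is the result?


Input string: 'fzxccymwwq'
Operation: replace 'z' with 'm'
Positions of 'z': 1
After replacement: fmxccymwwq


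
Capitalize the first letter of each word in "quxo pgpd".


Input string: 'quxo pgpd'
Operation: capitalize first letter of each word
Word transformations: 'quxo'->'Quxo', 'pgpd'->'Pgpd'
Result: Quxo Pgpd


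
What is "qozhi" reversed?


Input string: 'qozhi'
Operation: reverse character order
Original order: 'q' -> 'o' -> 'z' -> 'h' -> 'i'
Reversed order: 'i' -> 'h' -> 'z' -> 'o' -> 'q'
Result: ihzoq


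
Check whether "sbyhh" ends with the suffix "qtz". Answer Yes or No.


Input string: 'sbyhh'
Suffix to check: 'qtz'
Last 3 characters of input: 'yhh'
Match: False
Result: No


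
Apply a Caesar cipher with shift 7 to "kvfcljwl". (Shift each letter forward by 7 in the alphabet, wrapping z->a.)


Input: 'kvfcljwl', shift = 7
Operation: for each letter, (position + 7) mod 26
Mapping: 'k'(10+7=17)->'r', 'v'(21+7=28, 28 mod 26=2)->'c', 'f'(5+7=12)->'m', 'c'(2+7=9)->'j', 'l'(11+7=18)->'s', 'j'(9+7=16)->'q', 'w'(22+7=29, 29 mod 26=3)->'d', 'l'(11+7=18)->'s'
Result: rcmjsqds


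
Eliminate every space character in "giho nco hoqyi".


Input string: 'giho nco hoqyi'
Operation: remove all spaces
Words: 'giho', 'nco', 'hoqyi'
Join without spaces: gihoncohoqyi


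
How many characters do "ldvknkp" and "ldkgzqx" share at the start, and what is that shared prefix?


String 1: 'ldvknkp'
String 2: 'ldkgzqx'
Compare position by position:
pos 0: 'l' vs 'l' match
pos 1: 'd' vs 'd' match
pos 2: 'v' vs 'k' differ -> stop
Longest common prefix: "ld" (length 2)


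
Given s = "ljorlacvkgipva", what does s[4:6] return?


Input string: 'ljorlacvkgipva'
Operation: slice [4:6]
Extract characters: s[4]='l', s[5]='a'
Result: la


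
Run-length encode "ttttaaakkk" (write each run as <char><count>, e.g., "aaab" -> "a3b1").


Input: 'ttttaaakkk'
Operation: identify consecutive runs
Runs: 'tttt' -> t4, 'aaa' -> a3, 'kkk' -> k3
Encoded: t4a3k3


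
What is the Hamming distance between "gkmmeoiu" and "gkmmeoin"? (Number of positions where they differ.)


String 1: 'gkmmeoiu'
String 2: 'gkmmeoin'
Compare each position: pos 0: 'g'=='g', pos 1: 'k'=='k', pos 2: 'm'=='m', pos 3: 'm'=='m', pos 4: 'e'=='e', pos 5: 'o'=='o', pos 6: 'i'=='i', pos 7: 'u'!='n'
Differing positions: 1
Hamming distance: 1


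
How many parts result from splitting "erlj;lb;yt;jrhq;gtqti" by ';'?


Input string: 'erlj;lb;yt;jrhq;gtqti'
Delimiter: ';'
Split result: 'erlj', 'lb', 'yt', 'jrhq', 'gtqti'
Number of parts: 5


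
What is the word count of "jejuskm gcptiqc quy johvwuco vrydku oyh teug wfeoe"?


Input string: 'jejuskm gcptiqc quy johvwuco vrydku oyh teug wfeoe'
Operation: split by spaces
Words found: 'jejuskm', 'gcptiqc', 'quy', 'johvwuco', 'vrydku', 'oyh', 'teug', 'wfeoe'
Word count: 8


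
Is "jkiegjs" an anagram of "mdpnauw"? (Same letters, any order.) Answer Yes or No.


String 1: 'mdpnauw' -> sorted: 'admnpuw'
String 2: 'jkiegjs' -> sorted: 'egijjks'
Compare sorted forms: 'admnpuw' != 'egijjks'
Anagram: No


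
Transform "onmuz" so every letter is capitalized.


Input string: 'onmuz'
Operation: convert each letter to uppercase
Mapping: 'o'->'O', 'n'->'N', 'm'->'M', 'u'->'U', 'z'->'Z'
Result: ONMUZ


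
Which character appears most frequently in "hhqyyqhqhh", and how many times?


Input: 'hhqyyqhqhh'
Operation: tally each character
Counts: 'h':5, 'q':3, 'y':2
Maximum: 'h' appears 5 times


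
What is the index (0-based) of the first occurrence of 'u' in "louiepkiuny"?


Input string: 'louiepkiuny'
Target: 'u'
Scanning left to right: s[0]='l', s[1]='o', s[2]='u'
First match at index: 2


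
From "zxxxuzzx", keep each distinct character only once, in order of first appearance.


Input: 'zxxxuzzx'
Operation: keep first occurrence of each character
Scan: s[0]='z' new -> keep; s[1]='x' new -> keep; s[2]='x' seen -> skip; s[3]='x' seen -> skip; s[4]='u' new -> keep; s[5]='z' seen -> skip; s[6]='z' seen -> skip; s[7]='x' seen -> skip
Result: zxu


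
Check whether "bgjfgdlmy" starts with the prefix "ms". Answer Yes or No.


Input string: 'bgjfgdlmy'
Prefix to check: 'ms'
First 2 characters of input: 'bg'
Match: False
Result: No


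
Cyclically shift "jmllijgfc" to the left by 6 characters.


Input: 'jmllijgfc', shift = 6
Operation: split at index 6 and swap parts
Front part s[0:6] = 'jmllij'
Back part s[6:] = 'gfc'
Rotated = back + front = 'gfc' + 'jmllij'
Result: gfcjmllij


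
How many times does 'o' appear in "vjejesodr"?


Input string: 'vjejesodr'
Target character: 'o'
Scan each position: s[6]='o'
Matches found at indices: 6
Total: 1


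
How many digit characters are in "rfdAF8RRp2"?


Input string: 'rfdAF8RRp2'
Operation: count digit characters (0-9)
Scan: 'r', 'f', 'd', 'A', 'F', '8'(digit), 'R', 'R', 'p', '2'(digit)
Digits found: 2
Result: 2


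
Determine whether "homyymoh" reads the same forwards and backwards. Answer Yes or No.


Input string: 'homyymoh'
Reversed: 'homyymoh'
Compare pairs: s[0]='h' vs s[7]='h' (match), s[1]='o' vs s[6]='o' (match), s[2]='m' vs s[5]='m' (match), s[3]='y' vs s[4]='y' (match)
Palindrome: Yes
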